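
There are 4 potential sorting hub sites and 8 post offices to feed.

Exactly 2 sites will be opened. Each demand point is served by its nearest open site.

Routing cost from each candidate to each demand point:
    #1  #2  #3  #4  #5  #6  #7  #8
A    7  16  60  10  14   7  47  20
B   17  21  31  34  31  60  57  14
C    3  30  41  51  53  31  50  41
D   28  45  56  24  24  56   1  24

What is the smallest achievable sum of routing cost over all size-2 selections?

131

Open {A, D}.
  #1→A 7, #2→A 16, #3→D 56, #4→A 10, #5→A 14, #6→A 7, #7→D 1, #8→A 20  ⇒ total 131.
Compare {A, B}: total 146.
Compare {A, C}: total 158.
No size-2 selection does better; minimum is 131.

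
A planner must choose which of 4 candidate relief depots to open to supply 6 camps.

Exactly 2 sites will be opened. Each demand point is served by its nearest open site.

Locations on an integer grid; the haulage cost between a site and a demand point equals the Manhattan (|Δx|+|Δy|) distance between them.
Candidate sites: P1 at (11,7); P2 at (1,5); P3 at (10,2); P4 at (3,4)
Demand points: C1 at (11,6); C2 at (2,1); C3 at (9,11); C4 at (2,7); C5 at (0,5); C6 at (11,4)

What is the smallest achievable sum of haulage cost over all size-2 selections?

19

Open {P1, P2}.
  C1→P1 1, C2→P2 5, C3→P1 6, C4→P2 3, C5→P2 1, C6→P1 3  ⇒ total 19.
Compare {P1, P4}: total 22.
Compare {P2, P3}: total 27.
No size-2 selection does better; minimum is 19.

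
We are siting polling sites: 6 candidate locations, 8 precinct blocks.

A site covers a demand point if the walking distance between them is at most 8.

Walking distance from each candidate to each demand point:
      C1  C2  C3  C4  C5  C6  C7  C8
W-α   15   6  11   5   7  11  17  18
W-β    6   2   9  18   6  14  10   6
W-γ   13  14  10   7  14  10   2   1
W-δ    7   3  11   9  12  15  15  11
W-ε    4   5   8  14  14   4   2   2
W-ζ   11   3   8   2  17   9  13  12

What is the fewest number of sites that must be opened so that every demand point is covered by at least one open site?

2

Coverage sets (demand points within 8 of each site):
  W-α: {C2, C4, C5}
  W-β: {C1, C2, C5, C8}
  W-γ: {C4, C7, C8}
  W-δ: {C1, C2}
  W-ε: {C1, C2, C3, C6, C7, C8}
  W-ζ: {C2, C3, C4}
No single site covers all 8 demand points.
But {W-α, W-ε} covers everything, so the minimum is 2.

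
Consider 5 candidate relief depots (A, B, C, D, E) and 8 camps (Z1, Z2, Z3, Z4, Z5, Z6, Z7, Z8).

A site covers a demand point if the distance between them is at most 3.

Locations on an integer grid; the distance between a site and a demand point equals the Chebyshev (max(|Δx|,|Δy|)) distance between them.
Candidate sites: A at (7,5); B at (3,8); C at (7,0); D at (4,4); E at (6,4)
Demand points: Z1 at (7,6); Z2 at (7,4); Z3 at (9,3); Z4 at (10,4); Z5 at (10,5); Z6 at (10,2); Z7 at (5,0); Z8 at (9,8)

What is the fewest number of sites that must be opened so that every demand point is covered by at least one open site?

2

Coverage sets (demand points within 3 of each site):
  A: {Z1, Z2, Z3, Z4, Z5, Z6, Z8}
  B: {}
  C: {Z3, Z6, Z7}
  D: {Z1, Z2}
  E: {Z1, Z2, Z3}
No single site covers all 8 demand points.
But {A, C} covers everything, so the minimum is 2.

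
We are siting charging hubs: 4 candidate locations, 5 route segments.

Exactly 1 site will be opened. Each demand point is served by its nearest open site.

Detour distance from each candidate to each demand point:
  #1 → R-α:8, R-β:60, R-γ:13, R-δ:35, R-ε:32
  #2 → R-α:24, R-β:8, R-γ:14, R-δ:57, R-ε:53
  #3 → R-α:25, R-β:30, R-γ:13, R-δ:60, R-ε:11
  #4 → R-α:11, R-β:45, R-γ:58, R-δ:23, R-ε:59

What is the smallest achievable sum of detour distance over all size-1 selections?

Open {#3}.
  R-α→#3 25, R-β→#3 30, R-γ→#3 13, R-δ→#3 60, R-ε→#3 11  ⇒ total 139.
Compare {#1}: total 148.
Compare {#2}: total 156.
No size-1 selection does better; minimum is 139.

139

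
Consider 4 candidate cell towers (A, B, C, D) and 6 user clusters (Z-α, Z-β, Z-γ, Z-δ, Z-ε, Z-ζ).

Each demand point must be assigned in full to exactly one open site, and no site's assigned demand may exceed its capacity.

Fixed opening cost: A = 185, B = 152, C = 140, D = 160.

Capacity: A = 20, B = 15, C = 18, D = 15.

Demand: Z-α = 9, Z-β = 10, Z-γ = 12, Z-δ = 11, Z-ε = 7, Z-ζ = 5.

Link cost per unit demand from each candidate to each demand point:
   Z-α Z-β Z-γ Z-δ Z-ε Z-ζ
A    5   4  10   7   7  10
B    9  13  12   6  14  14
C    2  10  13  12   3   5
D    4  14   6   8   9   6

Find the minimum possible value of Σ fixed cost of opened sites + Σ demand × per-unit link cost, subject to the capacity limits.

Open {A, B, C, D}; cheapest assignment that respects the capacities:
  A (cap 20, load 15): Z-β, Z-ζ — cost 10×4 + 5×10 = 90
  B (cap 15, load 11): Z-δ — cost 11×6 = 66
  C (cap 18, load 16): Z-α, Z-ε — cost 9×2 + 7×3 = 39
  D (cap 15, load 12): Z-γ — cost 12×6 = 72
  Shipping 267, fixed 637 → total 904.
  Any other capacity-feasible assignment to {A, B, C, D} ships for at least 267.
Total demand is 54 and no other set of sites has combined capacity ≥ 54, so {A, B, C, D} is the only feasible choice of open sites. Minimum: 904.

904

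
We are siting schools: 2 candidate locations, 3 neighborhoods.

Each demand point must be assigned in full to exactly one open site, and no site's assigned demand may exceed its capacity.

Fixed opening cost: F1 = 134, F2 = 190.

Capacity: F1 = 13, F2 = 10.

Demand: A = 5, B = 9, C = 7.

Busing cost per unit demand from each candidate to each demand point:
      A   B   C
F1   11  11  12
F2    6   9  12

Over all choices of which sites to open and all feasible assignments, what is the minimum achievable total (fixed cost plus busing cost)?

Open {F1, F2}; cheapest assignment that respects the capacities:
  F1 (cap 13, load 12): A, C — cost 5×11 + 7×12 = 139
  F2 (cap 10, load 9): B — cost 9×9 = 81
  Shipping 220, fixed 324 → total 544.
  Any other capacity-feasible assignment to {F1, F2} ships for at least 220.
Total demand is 21 and no other set of sites has combined capacity ≥ 21, so {F1, F2} is the only feasible choice of open sites. Minimum: 544.

544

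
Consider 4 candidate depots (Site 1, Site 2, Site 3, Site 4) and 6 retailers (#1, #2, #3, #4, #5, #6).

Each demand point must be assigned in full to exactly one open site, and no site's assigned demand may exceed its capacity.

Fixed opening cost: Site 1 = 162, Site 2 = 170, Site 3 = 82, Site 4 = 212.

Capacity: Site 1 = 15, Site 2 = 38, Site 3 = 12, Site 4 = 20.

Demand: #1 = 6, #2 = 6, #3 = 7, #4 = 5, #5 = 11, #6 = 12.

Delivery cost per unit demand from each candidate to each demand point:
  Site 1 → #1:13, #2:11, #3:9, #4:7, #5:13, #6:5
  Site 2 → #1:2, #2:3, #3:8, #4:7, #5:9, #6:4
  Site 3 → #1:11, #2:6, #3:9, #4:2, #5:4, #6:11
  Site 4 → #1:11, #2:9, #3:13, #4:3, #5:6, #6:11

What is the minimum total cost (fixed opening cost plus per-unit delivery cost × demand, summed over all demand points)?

465

Open {Site 2, Site 3}; cheapest assignment that respects the capacities:
  Site 2 (cap 38, load 36): #1, #2, #3, #4, #6 — cost 6×2 + 6×3 + 7×8 + 5×7 + 12×4 = 169
  Site 3 (cap 12, load 11): #5 — cost 11×4 = 44
  Shipping 213, fixed 252 → total 465.
  Any other capacity-feasible assignment to {Site 2, Site 3} ships for at least 213.
Compare {Site 2, Site 4}: its best feasible assignment gives total 597.
Compare {Site 1, Site 2}: its best feasible assignment gives total 607.
Every other set of open sites that can feasibly serve all demand totals ≥ 597 even under its best assignment. Minimum: 465.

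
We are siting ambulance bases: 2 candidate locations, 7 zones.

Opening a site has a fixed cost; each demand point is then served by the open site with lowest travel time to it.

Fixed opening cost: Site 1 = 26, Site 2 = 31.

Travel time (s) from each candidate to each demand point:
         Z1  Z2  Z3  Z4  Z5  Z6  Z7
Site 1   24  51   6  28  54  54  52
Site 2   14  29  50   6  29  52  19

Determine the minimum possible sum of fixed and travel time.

Open {Site 1, Site 2}: assign each demand point to its cheapest open site.
  Z1→Site 2 14, Z2→Site 2 29, Z3→Site 1 6, Z4→Site 2 6, Z5→Site 2 29, Z6→Site 2 52, Z7→Site 2 19
  travel time 155, fixed 57 → total 212.
Compare {Site 2}: travel time 199 + fixed 31 = 230.
Compare {Site 1}: travel time 269 + fixed 26 = 295.

212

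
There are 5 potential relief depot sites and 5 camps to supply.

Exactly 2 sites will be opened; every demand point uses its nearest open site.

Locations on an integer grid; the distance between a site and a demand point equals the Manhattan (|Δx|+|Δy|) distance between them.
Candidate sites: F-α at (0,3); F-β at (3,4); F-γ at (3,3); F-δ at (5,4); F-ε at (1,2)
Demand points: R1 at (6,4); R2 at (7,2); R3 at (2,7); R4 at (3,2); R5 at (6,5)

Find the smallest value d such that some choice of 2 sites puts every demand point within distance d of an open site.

Open {F-β, F-δ}.
  Farthest demand point is R2 at distance 4 (to F-δ); all others are ≤ 4.
With {F-α, F-γ} the worst case is 5.
With {F-β, F-γ} the worst case is 5.
No size-2 selection achieves below 4.

4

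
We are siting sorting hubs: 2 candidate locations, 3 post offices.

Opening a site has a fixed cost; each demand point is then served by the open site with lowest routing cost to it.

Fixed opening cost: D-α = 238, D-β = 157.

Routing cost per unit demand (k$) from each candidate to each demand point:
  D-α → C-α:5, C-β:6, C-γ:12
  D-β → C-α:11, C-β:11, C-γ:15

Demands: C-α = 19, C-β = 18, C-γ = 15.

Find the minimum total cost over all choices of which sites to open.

Open {D-α}: assign each demand point to its cheapest open site.
  C-α→D-α 19×5=95, C-β→D-α 18×6=108, C-γ→D-α 15×12=180
  routing cost 383, fixed 238 → total 621.
Compare {D-α, D-β}: routing cost 383 + fixed 395 = 778.
Compare {D-β}: routing cost 632 + fixed 157 = 789.

621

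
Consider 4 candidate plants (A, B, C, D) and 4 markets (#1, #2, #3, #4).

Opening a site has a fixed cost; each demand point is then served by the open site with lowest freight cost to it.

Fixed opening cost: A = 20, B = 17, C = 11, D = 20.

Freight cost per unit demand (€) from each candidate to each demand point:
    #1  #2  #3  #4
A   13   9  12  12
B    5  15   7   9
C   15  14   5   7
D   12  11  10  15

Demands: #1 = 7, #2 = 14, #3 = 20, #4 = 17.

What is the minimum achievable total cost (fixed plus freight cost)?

Open {A, B, C}: assign each demand point to its cheapest open site.
  #1→B 7×5=35, #2→A 14×9=126, #3→C 20×5=100, #4→C 17×7=119
  freight cost 380, fixed 48 → total 428.
Compare {A, B, C, D}: freight cost 380 + fixed 68 = 448.
Compare {B, C, D}: freight cost 408 + fixed 48 = 456.
Compare {A, C}: freight cost 436 + fixed 31 = 467.
All other subsets cost ≥ 448. Minimum total cost: 428.

428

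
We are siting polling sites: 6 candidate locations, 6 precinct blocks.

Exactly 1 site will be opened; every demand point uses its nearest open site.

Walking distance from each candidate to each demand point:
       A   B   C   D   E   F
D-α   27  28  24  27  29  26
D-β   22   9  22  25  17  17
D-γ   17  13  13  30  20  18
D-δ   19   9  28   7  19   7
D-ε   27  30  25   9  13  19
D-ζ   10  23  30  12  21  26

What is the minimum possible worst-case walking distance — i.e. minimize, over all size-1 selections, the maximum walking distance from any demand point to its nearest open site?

25

Open {D-β}.
  Farthest demand point is D at walking distance 25 (to D-β); all others are ≤ 25.
With {D-δ} the worst case is 28.
With {D-α} the worst case is 29.
No size-1 selection achieves below 25.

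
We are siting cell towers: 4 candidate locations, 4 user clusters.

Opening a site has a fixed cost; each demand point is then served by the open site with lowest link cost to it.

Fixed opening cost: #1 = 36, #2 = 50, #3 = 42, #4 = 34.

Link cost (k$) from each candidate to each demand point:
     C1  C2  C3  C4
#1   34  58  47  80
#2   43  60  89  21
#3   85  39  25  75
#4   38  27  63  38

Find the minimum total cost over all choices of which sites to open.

200

Open {#4}: assign each demand point to its cheapest open site.
  C1→#4 38, C2→#4 27, C3→#4 63, C4→#4 38
  link cost 166, fixed 34 → total 200.
Compare {#3, #4}: link cost 128 + fixed 76 = 204.
Compare {#1, #4}: link cost 146 + fixed 70 = 216.
Compare {#2, #3}: link cost 128 + fixed 92 = 220.
All other subsets cost ≥ 204. Minimum total cost: 200.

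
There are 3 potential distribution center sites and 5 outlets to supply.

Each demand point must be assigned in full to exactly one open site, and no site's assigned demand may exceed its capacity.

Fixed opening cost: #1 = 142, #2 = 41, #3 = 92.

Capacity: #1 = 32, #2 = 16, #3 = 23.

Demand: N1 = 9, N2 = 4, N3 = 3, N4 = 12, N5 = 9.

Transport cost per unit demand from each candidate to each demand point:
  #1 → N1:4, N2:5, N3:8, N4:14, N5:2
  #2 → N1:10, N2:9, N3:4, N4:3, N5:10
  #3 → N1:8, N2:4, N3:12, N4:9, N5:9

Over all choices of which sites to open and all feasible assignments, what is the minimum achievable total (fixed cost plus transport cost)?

Open {#1, #2}; cheapest assignment that respects the capacities:
  #1 (cap 32, load 22): N1, N2, N5 — cost 9×4 + 4×5 + 9×2 = 74
  #2 (cap 16, load 15): N3, N4 — cost 3×4 + 12×3 = 48
  Shipping 122, fixed 183 → total 305.
  Any other capacity-feasible assignment to {#1, #2} ships for at least 122.
Compare {#2, #3}: its best feasible assignment gives total 350.
Compare {#1, #2, #3}: its best feasible assignment gives total 393.
Every other set of open sites that can feasibly serve all demand totals ≥ 350 even under its best assignment. Minimum: 305.

305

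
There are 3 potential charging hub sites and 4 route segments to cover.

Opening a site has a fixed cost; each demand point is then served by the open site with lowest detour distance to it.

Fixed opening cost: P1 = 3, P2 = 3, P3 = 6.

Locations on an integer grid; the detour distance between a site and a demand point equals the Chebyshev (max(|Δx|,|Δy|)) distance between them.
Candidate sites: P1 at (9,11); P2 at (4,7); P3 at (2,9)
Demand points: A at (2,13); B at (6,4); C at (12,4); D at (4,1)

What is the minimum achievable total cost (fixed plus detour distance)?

26

Open {P2}: assign each demand point to its cheapest open site.
  A→P2 6, B→P2 3, C→P2 8, D→P2 6
  detour distance 23, fixed 3 → total 26.
Compare {P1, P2}: detour distance 22 + fixed 6 = 28.
Compare {P2, P3}: detour distance 21 + fixed 9 = 30.
Compare {P1, P2, P3}: detour distance 20 + fixed 12 = 32.
All other subsets cost ≥ 28. Minimum total cost: 26.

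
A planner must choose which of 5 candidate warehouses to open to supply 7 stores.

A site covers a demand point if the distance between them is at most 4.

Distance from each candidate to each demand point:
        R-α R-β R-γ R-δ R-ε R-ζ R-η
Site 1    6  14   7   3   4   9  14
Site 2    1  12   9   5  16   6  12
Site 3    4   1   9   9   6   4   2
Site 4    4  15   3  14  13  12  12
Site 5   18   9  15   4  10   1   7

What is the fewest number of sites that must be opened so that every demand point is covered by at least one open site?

3

Coverage sets (demand points within 4 of each site):
  Site 1: {R-δ, R-ε}
  Site 2: {R-α}
  Site 3: {R-α, R-β, R-ζ, R-η}
  Site 4: {R-α, R-γ}
  Site 5: {R-δ, R-ζ}
No 2 sites suffice: every size-2 union leaves at least one demand point uncovered.
But {Site 1, Site 3, Site 4} covers everything, so the minimum is 3.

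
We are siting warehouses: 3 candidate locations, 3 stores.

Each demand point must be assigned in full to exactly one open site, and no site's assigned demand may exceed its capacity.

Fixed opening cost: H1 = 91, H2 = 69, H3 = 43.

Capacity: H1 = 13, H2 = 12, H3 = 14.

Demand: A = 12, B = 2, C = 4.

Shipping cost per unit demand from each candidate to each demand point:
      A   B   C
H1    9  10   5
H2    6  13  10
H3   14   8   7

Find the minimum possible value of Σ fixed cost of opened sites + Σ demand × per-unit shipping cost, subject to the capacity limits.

228

Open {H2, H3}; cheapest assignment that respects the capacities:
  H2 (cap 12, load 12): A — cost 12×6 = 72
  H3 (cap 14, load 6): B, C — cost 2×8 + 4×7 = 44
  Shipping 116, fixed 112 → total 228.
  Any other capacity-feasible assignment to {H2, H3} ships for at least 116.
Compare {H1, H2}: its best feasible assignment gives total 272.
Compare {H1, H3}: its best feasible assignment gives total 286.
Every other set of open sites that can feasibly serve all demand totals ≥ 272 even under its best assignment. Minimum: 228.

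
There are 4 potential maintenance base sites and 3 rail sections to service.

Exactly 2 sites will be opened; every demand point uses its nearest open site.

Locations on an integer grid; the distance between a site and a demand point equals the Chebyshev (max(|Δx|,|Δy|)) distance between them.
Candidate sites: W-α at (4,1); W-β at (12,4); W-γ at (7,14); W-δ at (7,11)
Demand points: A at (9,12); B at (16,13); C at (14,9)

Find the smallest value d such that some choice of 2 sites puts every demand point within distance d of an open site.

Open {W-α, W-β}.
  Farthest demand point is B at distance 9 (to W-β); all others are ≤ 9.
With {W-α, W-γ} the worst case is 9.
With {W-α, W-δ} the worst case is 9.
No size-2 selection achieves below 9.

9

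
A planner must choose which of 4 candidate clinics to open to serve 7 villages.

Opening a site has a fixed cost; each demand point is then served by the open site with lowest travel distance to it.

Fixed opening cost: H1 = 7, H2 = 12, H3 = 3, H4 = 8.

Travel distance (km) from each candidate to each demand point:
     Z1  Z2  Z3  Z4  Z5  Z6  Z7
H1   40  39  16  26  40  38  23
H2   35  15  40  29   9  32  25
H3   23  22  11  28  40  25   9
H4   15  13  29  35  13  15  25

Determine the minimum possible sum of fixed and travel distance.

115

Open {H3, H4}: assign each demand point to its cheapest open site.
  Z1→H4 15, Z2→H4 13, Z3→H3 11, Z4→H3 28, Z5→H4 13, Z6→H4 15, Z7→H3 9
  travel distance 104, fixed 11 → total 115.
Compare {H1, H3, H4}: travel distance 102 + fixed 18 = 120.
Compare {H2, H3, H4}: travel distance 100 + fixed 23 = 123.
Compare {H1, H2, H3, H4}: travel distance 98 + fixed 30 = 128.
All other subsets cost ≥ 120. Minimum total cost: 115.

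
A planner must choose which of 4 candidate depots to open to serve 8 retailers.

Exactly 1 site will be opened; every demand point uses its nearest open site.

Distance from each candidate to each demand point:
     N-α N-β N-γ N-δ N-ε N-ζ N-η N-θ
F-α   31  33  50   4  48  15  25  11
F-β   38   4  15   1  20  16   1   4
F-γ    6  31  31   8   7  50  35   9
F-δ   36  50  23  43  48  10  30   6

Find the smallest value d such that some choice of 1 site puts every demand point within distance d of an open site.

Open {F-β}.
  Farthest demand point is N-α at distance 38 (to F-β); all others are ≤ 38.
With {F-α} the worst case is 50.
With {F-γ} the worst case is 50.
No size-1 selection achieves below 38.

38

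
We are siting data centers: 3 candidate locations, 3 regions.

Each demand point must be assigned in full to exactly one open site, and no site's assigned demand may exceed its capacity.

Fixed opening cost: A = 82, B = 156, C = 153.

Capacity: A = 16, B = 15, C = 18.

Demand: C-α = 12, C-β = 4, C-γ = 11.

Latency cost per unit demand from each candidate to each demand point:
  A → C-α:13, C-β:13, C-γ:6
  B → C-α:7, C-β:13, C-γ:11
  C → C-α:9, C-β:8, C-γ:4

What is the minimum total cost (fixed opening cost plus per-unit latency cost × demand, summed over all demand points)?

Open {A, B}; cheapest assignment that respects the capacities:
  A (cap 16, load 15): C-β, C-γ — cost 4×13 + 11×6 = 118
  B (cap 15, load 12): C-α — cost 12×7 = 84
  Shipping 202, fixed 238 → total 440.
  Any other capacity-feasible assignment to {A, B} ships for at least 202.
Compare {A, C}: its best feasible assignment gives total 441.
Compare {B, C}: its best feasible assignment gives total 469.
Every other set of open sites that can feasibly serve all demand totals ≥ 441 even under its best assignment. Minimum: 440.

440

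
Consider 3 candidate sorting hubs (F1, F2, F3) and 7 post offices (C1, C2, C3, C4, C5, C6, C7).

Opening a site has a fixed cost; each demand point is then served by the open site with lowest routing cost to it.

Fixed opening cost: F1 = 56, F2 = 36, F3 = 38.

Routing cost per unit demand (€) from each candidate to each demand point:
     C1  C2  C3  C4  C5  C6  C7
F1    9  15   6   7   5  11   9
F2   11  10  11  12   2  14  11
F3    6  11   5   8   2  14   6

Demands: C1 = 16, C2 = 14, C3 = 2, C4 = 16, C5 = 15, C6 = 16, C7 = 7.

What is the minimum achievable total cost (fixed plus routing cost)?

714

Open {F1, F3}: assign each demand point to its cheapest open site.
  C1→F3 16×6=96, C2→F3 14×11=154, C3→F3 2×5=10, C4→F1 16×7=112, C5→F3 15×2=30, C6→F1 16×11=176, C7→F3 7×6=42
  routing cost 620, fixed 94 → total 714.
Compare {F3}: routing cost 684 + fixed 38 = 722.
Compare {F1, F2, F3}: routing cost 606 + fixed 130 = 736.
Compare {F2, F3}: routing cost 670 + fixed 74 = 744.
All other subsets cost ≥ 722. Minimum total cost: 714.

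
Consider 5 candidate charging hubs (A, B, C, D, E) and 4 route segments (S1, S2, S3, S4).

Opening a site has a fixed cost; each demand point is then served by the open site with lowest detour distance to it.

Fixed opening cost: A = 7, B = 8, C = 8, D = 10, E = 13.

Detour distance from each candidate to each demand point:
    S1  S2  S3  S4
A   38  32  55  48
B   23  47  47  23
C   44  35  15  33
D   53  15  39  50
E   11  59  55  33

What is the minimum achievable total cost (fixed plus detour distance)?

102

Open {B, C, D}: assign each demand point to its cheapest open site.
  S1→B 23, S2→D 15, S3→C 15, S4→B 23
  detour distance 76, fixed 26 → total 102.
Compare {B, C, D, E}: detour distance 64 + fixed 39 = 103.
Compare {C, D, E}: detour distance 74 + fixed 31 = 105.
Compare {A, B, C, D}: detour distance 76 + fixed 33 = 109.
All other subsets cost ≥ 103. Minimum total cost: 102.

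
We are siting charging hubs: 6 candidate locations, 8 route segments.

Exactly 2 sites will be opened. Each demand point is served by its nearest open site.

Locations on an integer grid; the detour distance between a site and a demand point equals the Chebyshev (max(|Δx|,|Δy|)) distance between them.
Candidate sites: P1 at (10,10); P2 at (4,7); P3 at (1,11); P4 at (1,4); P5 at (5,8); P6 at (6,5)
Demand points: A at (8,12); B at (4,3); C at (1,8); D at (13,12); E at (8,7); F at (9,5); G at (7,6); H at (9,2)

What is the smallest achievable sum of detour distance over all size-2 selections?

Open {P1, P6}.
  A→P1 2, B→P6 2, C→P6 5, D→P1 3, E→P6 2, F→P6 3, G→P6 1, H→P6 3  ⇒ total 21.
Compare {P2, P6}: total 26.
Compare {P5, P6}: total 26.
No size-2 selection does better; minimum is 21.

21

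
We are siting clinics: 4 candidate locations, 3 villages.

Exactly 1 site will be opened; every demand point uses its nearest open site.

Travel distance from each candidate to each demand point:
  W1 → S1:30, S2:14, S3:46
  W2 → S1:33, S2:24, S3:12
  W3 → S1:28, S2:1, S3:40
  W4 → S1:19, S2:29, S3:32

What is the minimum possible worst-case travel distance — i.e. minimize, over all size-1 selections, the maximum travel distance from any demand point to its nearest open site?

32

Open {W4}.
  Farthest demand point is S3 at travel distance 32 (to W4); all others are ≤ 32.
With {W2} the worst case is 33.
With {W3} the worst case is 40.
No size-1 selection achieves below 32.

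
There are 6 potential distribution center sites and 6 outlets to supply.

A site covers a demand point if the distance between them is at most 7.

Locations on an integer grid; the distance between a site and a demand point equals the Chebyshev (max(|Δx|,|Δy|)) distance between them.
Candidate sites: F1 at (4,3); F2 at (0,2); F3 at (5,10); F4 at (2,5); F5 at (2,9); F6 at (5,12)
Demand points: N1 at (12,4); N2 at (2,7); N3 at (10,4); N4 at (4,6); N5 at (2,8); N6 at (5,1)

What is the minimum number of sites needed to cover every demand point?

Coverage sets (demand points within 7 of each site):
  F1: {N2, N3, N4, N5, N6}
  F2: {N2, N4, N5, N6}
  F3: {N1, N2, N3, N4, N5}
  F4: {N2, N4, N5, N6}
  F5: {N2, N4, N5}
  F6: {N2, N4, N5}
No single site covers all 6 demand points.
But {F1, F3} covers everything, so the minimum is 2.

2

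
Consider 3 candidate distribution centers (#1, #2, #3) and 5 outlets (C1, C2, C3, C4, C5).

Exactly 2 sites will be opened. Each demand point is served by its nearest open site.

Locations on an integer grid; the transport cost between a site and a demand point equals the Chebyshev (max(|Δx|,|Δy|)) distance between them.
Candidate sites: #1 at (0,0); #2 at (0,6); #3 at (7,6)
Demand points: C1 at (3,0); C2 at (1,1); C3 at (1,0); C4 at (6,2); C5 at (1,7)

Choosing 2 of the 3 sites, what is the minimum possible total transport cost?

Open {#1, #2}.
  C1→#1 3, C2→#1 1, C3→#1 1, C4→#1 6, C5→#2 1  ⇒ total 12.
Compare {#1, #3}: total 15.
Compare {#2, #3}: total 22.

12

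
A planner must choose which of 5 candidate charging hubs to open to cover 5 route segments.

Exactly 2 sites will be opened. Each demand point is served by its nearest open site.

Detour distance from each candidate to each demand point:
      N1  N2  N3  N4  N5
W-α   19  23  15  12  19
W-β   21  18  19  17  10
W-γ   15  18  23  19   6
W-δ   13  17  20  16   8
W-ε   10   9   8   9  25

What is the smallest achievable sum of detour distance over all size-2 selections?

42

Open {W-γ, W-ε}.
  N1→W-ε 10, N2→W-ε 9, N3→W-ε 8, N4→W-ε 9, N5→W-γ 6  ⇒ total 42.
Compare {W-δ, W-ε}: total 44.
Compare {W-β, W-ε}: total 46.
No size-2 selection does better; minimum is 42.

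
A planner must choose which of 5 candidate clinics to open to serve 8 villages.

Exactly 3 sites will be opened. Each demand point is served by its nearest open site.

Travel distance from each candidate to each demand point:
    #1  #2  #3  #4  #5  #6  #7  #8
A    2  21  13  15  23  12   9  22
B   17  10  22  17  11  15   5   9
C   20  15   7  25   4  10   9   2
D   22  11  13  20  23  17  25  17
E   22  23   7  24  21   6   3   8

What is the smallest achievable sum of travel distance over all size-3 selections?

54

Open {A, C, E}.
  #1→A 2, #2→C 15, #3→C 7, #4→A 15, #5→C 4, #6→E 6, #7→E 3, #8→C 2  ⇒ total 54.
Compare {A, B, C}: total 55.
Compare {A, C, D}: total 60.
No size-3 selection does better; minimum is 54.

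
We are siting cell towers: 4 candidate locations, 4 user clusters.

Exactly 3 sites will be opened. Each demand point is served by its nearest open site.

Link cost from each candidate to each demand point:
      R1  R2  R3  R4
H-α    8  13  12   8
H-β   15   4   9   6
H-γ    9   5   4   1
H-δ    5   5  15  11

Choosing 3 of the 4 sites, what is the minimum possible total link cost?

14

Open {H-β, H-γ, H-δ}.
  R1→H-δ 5, R2→H-β 4, R3→H-γ 4, R4→H-γ 1  ⇒ total 14.
Compare {H-α, H-γ, H-δ}: total 15.
Compare {H-α, H-β, H-γ}: total 17.
No size-3 selection does better; minimum is 14.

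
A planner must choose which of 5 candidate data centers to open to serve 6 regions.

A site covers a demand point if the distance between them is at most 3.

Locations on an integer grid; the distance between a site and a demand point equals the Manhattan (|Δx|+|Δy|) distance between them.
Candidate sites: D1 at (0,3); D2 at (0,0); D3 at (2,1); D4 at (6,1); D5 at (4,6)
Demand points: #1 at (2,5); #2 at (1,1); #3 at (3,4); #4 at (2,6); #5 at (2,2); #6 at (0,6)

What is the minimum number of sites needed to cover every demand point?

Coverage sets (demand points within 3 of each site):
  D1: {#2, #5, #6}
  D2: {#2}
  D3: {#2, #5}
  D4: {}
  D5: {#1, #3, #4}
No single site covers all 6 demand points.
But {D1, D5} covers everything, so the minimum is 2.

2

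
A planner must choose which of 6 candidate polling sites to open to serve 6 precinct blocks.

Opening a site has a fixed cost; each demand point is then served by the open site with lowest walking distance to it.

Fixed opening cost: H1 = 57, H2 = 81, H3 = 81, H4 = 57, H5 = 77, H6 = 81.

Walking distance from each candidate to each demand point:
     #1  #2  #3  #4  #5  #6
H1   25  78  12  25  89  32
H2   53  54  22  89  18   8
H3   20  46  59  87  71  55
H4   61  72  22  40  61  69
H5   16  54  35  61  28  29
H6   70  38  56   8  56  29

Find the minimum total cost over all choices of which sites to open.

Open {H1, H2}: assign each demand point to its cheapest open site.
  #1→H1 25, #2→H2 54, #3→H1 12, #4→H1 25, #5→H2 18, #6→H2 8
  walking distance 142, fixed 138 → total 280.
Compare {H1, H5}: walking distance 164 + fixed 134 = 298.
Compare {H5}: walking distance 223 + fixed 77 = 300.
Compare {H1, H6}: walking distance 168 + fixed 138 = 306.
All other subsets cost ≥ 298. Minimum total cost: 280.

280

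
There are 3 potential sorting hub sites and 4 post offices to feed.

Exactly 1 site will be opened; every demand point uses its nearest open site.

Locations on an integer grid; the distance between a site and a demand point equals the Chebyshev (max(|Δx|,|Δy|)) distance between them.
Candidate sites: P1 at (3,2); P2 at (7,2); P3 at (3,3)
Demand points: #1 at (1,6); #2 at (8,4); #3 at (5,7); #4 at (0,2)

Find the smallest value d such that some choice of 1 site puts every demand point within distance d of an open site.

Open {P1}.
  Farthest demand point is #2 at distance 5 (to P1); all others are ≤ 5.
With {P3} the worst case is 5.
With {P2} the worst case is 7.
No size-1 selection achieves below 5.

5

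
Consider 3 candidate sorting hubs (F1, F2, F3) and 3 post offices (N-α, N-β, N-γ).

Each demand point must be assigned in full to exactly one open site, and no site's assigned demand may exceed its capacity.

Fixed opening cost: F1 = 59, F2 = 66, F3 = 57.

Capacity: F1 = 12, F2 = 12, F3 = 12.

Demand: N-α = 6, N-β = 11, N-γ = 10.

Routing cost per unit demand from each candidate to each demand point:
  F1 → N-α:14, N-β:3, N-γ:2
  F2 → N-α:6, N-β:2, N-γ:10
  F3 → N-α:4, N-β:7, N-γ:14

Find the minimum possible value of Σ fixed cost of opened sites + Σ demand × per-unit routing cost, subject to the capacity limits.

248

Open {F1, F2, F3}; cheapest assignment that respects the capacities:
  F1 (cap 12, load 10): N-γ — cost 10×2 = 20
  F2 (cap 12, load 11): N-β — cost 11×2 = 22
  F3 (cap 12, load 6): N-α — cost 6×4 = 24
  Shipping 66, fixed 182 → total 248.
  Any other capacity-feasible assignment to {F1, F2, F3} ships for at least 66.
Total demand is 27 and no other set of sites has combined capacity ≥ 27, so {F1, F2, F3} is the only feasible choice of open sites. Minimum: 248.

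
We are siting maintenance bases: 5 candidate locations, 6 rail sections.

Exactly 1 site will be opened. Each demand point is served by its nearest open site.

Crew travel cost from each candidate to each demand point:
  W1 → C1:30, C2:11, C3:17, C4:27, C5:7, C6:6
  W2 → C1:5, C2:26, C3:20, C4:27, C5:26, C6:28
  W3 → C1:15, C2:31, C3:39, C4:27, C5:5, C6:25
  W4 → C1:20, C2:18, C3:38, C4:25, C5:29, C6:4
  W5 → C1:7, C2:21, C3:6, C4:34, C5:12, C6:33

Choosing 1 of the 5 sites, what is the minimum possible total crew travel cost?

98

Open {W1}.
  C1→W1 30, C2→W1 11, C3→W1 17, C4→W1 27, C5→W1 7, C6→W1 6  ⇒ total 98.
Compare {W5}: total 113.
Compare {W2}: total 132.
No size-1 selection does better; minimum is 98.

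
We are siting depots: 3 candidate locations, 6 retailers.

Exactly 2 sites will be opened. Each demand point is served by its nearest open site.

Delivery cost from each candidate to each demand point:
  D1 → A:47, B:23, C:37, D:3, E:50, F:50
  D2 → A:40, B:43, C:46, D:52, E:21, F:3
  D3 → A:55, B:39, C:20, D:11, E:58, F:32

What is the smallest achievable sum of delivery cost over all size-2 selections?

127

Open {D1, D2}.
  A→D2 40, B→D1 23, C→D1 37, D→D1 3, E→D2 21, F→D2 3  ⇒ total 127.
Compare {D2, D3}: total 134.
Compare {D1, D3}: total 175.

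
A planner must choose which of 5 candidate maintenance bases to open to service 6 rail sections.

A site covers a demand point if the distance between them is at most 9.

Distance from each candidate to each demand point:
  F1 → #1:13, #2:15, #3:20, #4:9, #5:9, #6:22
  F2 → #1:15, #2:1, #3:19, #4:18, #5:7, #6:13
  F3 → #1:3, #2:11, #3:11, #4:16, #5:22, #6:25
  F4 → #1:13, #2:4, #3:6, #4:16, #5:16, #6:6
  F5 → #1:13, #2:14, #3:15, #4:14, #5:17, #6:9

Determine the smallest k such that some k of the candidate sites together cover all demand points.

Coverage sets (demand points within 9 of each site):
  F1: {#4, #5}
  F2: {#2, #5}
  F3: {#1}
  F4: {#2, #3, #6}
  F5: {#6}
No 2 sites suffice: every size-2 union leaves at least one demand point uncovered.
But {F1, F3, F4} covers everything, so the minimum is 3.

3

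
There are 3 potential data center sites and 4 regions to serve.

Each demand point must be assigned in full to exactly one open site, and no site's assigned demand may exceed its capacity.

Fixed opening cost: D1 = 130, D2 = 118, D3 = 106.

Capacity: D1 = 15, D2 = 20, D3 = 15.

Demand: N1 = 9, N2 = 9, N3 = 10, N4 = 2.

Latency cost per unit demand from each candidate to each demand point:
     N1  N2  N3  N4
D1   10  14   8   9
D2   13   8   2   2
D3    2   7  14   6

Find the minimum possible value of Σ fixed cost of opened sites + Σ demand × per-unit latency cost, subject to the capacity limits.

346

Open {D2, D3}; cheapest assignment that respects the capacities:
  D2 (cap 20, load 19): N2, N3 — cost 9×8 + 10×2 = 92
  D3 (cap 15, load 11): N1, N4 — cost 9×2 + 2×6 = 30
  Shipping 122, fixed 224 → total 346.
  Any other capacity-feasible assignment to {D2, D3} ships for at least 122.
Compare {D1, D2}: its best feasible assignment gives total 448.
Compare {D1, D2, D3}: its best feasible assignment gives total 476.
Every other set of open sites that can feasibly serve all demand totals ≥ 448 even under its best assignment. Minimum: 346.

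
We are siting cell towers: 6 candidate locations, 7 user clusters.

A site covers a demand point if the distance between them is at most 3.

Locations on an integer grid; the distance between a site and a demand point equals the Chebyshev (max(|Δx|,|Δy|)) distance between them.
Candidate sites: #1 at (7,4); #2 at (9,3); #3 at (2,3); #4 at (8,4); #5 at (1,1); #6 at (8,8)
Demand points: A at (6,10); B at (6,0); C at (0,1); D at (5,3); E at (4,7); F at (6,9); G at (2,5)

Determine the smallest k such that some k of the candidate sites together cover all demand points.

4

Coverage sets (demand points within 3 of each site):
  #1: {D, E}
  #2: {B}
  #3: {C, D, G}
  #4: {D}
  #5: {C}
  #6: {A, F}
No 3 sites suffice: every size-3 union leaves at least one demand point uncovered.
But {#1, #2, #3, #6} covers everything, so the minimum is 4.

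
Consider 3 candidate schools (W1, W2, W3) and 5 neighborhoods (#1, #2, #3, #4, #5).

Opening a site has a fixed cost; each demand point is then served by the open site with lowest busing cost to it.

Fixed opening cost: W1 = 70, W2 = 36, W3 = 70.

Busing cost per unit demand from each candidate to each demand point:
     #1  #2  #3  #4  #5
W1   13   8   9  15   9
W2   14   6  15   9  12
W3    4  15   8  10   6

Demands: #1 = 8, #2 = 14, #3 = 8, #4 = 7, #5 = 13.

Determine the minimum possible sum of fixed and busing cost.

427

Open {W2, W3}: assign each demand point to its cheapest open site.
  #1→W3 8×4=32, #2→W2 14×6=84, #3→W3 8×8=64, #4→W2 7×9=63, #5→W3 13×6=78
  busing cost 321, fixed 106 → total 427.
Compare {W1, W3}: busing cost 356 + fixed 140 = 496.
Compare {W1, W2, W3}: busing cost 321 + fixed 176 = 497.
Compare {W3}: busing cost 454 + fixed 70 = 524.
All other subsets cost ≥ 496. Minimum total cost: 427.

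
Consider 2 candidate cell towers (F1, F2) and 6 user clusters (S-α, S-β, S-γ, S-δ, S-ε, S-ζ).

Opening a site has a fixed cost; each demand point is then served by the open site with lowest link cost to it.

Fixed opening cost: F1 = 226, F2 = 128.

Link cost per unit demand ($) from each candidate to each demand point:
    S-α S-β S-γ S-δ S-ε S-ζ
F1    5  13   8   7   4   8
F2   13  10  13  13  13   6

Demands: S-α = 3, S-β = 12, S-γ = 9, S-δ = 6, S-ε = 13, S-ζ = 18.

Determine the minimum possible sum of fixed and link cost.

707

Open {F1}: assign each demand point to its cheapest open site.
  S-α→F1 3×5=15, S-β→F1 12×13=156, S-γ→F1 9×8=72, S-δ→F1 6×7=42, S-ε→F1 13×4=52, S-ζ→F1 18×8=144
  link cost 481, fixed 226 → total 707.
Compare {F2}: link cost 631 + fixed 128 = 759.
Compare {F1, F2}: link cost 409 + fixed 354 = 763.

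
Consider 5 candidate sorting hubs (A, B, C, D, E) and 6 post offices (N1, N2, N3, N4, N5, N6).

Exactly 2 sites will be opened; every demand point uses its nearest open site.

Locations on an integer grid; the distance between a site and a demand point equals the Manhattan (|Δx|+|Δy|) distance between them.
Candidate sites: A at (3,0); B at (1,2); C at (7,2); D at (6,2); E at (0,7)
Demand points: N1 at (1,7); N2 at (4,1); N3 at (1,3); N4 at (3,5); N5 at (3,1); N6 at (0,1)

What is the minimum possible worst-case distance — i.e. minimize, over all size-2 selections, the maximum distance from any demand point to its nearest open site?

Open {A, B}.
  Farthest demand point is N1 at distance 5 (to B); all others are ≤ 5.
With {A, E} the worst case is 5.
With {B, C} the worst case is 5.
No size-2 selection achieves below 5.

5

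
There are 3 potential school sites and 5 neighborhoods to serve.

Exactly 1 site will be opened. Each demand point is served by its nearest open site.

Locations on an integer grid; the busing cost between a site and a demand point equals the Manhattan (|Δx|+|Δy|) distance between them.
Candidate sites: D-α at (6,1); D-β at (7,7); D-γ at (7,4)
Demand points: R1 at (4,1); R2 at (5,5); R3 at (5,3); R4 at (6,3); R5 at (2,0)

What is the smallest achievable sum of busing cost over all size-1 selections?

Open {D-α}.
  R1→D-α 2, R2→D-α 5, R3→D-α 3, R4→D-α 2, R5→D-α 5  ⇒ total 17.
Compare {D-γ}: total 23.
Compare {D-β}: total 36.

17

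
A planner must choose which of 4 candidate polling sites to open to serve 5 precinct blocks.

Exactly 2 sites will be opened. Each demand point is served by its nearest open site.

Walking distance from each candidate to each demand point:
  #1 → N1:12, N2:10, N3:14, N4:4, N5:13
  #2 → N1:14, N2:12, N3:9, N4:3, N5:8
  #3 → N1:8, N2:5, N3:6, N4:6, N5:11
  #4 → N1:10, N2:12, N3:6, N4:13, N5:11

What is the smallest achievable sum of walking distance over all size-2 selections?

Open {#2, #3}.
  N1→#3 8, N2→#3 5, N3→#3 6, N4→#2 3, N5→#2 8  ⇒ total 30.
Compare {#1, #3}: total 34.
Compare {#3, #4}: total 36.
No size-2 selection does better; minimum is 30.

30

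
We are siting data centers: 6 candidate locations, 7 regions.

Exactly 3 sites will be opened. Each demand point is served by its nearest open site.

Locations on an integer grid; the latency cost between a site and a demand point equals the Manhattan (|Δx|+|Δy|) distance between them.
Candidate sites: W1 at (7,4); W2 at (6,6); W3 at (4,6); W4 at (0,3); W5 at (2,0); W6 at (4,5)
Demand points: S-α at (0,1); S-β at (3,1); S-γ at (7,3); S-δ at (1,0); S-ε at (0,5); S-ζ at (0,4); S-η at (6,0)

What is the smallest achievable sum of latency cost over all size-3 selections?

Open {W1, W4, W5}.
  S-α→W4 2, S-β→W5 2, S-γ→W1 1, S-δ→W5 1, S-ε→W4 2, S-ζ→W4 1, S-η→W5 4  ⇒ total 13.
Compare {W2, W4, W5}: total 16.
Compare {W4, W5, W6}: total 17.
No size-3 selection does better; minimum is 13.

13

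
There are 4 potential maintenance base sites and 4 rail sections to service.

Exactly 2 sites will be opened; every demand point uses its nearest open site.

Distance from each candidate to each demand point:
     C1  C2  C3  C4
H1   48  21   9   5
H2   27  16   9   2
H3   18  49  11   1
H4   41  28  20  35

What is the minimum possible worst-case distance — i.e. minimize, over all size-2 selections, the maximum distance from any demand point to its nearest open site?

18

Open {H2, H3}.
  Farthest demand point is C1 at distance 18 (to H3); all others are ≤ 18.
With {H1, H3} the worst case is 21.
With {H1, H2} the worst case is 27.
No size-2 selection achieves below 18.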